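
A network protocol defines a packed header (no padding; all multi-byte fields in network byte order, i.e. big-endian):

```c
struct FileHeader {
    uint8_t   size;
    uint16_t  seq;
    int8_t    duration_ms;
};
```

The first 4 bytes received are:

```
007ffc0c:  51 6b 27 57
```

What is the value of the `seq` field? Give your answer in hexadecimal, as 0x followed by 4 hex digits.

0x6B27

`seq` follows `size` (1 byte), so it starts at byte offset 1 and occupies 2 bytes.
Bytes at offsets 1..2: 6B 27.
Big-endian stores the most-significant byte at the lowest address.
The bytes are already most-significant first: 0x6B27.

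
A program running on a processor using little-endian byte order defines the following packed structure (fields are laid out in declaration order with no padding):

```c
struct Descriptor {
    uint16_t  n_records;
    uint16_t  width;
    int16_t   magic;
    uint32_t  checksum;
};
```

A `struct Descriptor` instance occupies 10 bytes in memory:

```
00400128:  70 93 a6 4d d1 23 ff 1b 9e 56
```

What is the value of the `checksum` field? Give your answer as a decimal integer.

`checksum` follows `n_records` (2 B), `width` (2 B), `magic` (2 B), so it starts at offset 2 + 2 + 2 = 6 and occupies 4 bytes.
Bytes at offsets 6..9: FF 1B 9E 56.
Little-endian: lowest address holds the least-significant byte.
Reassemble most-significant byte first: 56 9E 1B FF → 0x569E1BFF.
0x569E1BFF = 1453202431.

1453202431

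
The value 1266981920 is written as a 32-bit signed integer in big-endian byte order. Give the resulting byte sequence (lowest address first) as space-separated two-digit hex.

4B 84 9C 20

1266981920 in hexadecimal, padded to 32 bits, is 0x4B849C20.
Split into bytes (most-significant first): 4B 84 9C 20.
Big-endian stores the most-significant byte at the lowest address.
So the memory order matches the most-significant-first order: 4B 84 9C 20.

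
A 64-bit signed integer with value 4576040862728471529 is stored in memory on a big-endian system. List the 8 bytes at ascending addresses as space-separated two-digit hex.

4576040862728471529 in hexadecimal, padded to 64 bits, is 0x3F815CEB749A43E9.
Split into bytes (most-significant first): 3F 81 5C EB 74 9A 43 E9.
In big-endian order the high byte comes first in memory.
So the memory order matches the most-significant-first order: 3F 81 5C EB 74 9A 43 E9.

3F 81 5C EB 74 9A 43 E9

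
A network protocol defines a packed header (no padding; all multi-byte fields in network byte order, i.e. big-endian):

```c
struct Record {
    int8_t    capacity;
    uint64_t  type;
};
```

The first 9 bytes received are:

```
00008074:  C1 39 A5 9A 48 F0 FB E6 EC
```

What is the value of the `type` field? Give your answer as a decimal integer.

`type` follows `capacity` (1 byte), so it starts at byte offset 1 and occupies 8 bytes.
Bytes at offsets 1..8: 39 A5 9A 48 F0 FB E6 EC.
In big-endian order the high byte comes first in memory.
The bytes are already most-significant first: 0x39A59A48F0FBE6EC.
0x39A59A48F0FBE6EC = 4153895869390513900.

4153895869390513900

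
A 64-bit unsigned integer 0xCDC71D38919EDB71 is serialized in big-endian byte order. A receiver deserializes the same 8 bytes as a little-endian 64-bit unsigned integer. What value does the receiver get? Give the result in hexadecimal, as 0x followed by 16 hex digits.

0x71DB9E91381DC7CD

Stored big-endian, the bytes at ascending addresses are CD C7 1D 38 91 9E DB 71.
Read back as little-endian, the first byte is least significant, giving 0x71DB9E91381DC7CD.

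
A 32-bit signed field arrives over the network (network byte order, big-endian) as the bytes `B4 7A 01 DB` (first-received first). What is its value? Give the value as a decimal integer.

In big-endian order the high byte comes first in memory.
The bytes are already most-significant first: 0xB47A01DB.
Top bit is set, so as a signed 32-bit value this is 0xB47A01DB − 2^32 = -1267072549.

-1267072549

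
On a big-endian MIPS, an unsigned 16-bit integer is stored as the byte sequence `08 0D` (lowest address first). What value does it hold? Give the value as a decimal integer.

2061

Big-endian stores the most-significant byte at the lowest address.
The bytes are already most-significant first: 0x080D.
0x080D = 2061.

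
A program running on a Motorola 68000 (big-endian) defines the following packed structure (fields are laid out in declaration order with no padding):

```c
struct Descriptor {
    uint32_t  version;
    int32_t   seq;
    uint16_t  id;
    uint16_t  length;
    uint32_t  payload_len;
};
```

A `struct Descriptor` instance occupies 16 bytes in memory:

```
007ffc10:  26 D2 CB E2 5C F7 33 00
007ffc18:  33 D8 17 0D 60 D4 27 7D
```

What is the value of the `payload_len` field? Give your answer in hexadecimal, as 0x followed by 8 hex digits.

`payload_len` follows `version` (4 B), `seq` (4 B), `id` (2 B), `length` (2 B), so it starts at offset 4 + 4 + 2 + 2 = 12 and occupies 4 bytes.
Bytes at offsets 12..15: 60 D4 27 7D.
Big-endian stores the most-significant byte at the lowest address.
The bytes are already most-significant first: 0x60D4277D.

0x60D4277D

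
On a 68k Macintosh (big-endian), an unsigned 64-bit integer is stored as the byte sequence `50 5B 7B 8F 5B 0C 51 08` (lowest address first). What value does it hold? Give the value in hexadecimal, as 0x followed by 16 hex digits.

0x505B7B8F5B0C5108

Big-endian: lowest address holds the most-significant byte.
The bytes are already most-significant first: 0x505B7B8F5B0C5108.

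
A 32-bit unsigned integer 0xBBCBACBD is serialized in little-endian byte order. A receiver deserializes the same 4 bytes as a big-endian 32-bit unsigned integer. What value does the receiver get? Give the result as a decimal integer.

3182218171

Stored little-endian, the bytes at ascending addresses are BD AC CB BB.
Read back as big-endian, the last byte is least significant, giving 0xBDACCBBB.
0xBDACCBBB = 3182218171.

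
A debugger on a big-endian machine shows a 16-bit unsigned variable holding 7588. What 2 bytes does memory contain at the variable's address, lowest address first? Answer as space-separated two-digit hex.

1D A4

7588 in hexadecimal, padded to 16 bits, is 0x1DA4.
Split into bytes (most-significant first): 1D A4.
Big-endian stores the most-significant byte at the lowest address.
So the memory order matches the most-significant-first order: 1D A4.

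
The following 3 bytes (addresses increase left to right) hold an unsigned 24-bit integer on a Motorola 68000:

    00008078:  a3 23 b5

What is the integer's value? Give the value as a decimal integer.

10691509

In big-endian order the high byte comes first in memory.
The bytes are already most-significant first: 0xA323B5.
0xA323B5 = 10691509.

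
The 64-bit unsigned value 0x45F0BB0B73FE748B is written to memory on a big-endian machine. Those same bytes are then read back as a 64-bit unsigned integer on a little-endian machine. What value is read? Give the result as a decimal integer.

Stored big-endian, the bytes at ascending addresses are 45 F0 BB 0B 73 FE 74 8B.
Read back as little-endian, the first byte is least significant, giving 0x8B74FE730BBBF045.
0x8B74FE730BBBF045 = 10048936438641979461.

10048936438641979461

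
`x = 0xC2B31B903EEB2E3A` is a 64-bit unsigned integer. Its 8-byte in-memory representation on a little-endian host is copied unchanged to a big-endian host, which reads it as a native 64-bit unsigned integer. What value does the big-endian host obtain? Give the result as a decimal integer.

4192546957066744770

Stored little-endian, the bytes at ascending addresses are 3A 2E EB 3E 90 1B B3 C2.
Read back as big-endian, the last byte is least significant, giving 0x3A2EEB3E901BB3C2.
0x3A2EEB3E901BB3C2 = 4192546957066744770.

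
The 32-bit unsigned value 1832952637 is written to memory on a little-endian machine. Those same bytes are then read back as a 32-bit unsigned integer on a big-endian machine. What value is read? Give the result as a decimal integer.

1832952637 in 32-bit hexadecimal is 0x6D40A33D.
Stored little-endian, the bytes at ascending addresses are 3D A3 40 6D.
Read back as big-endian, the last byte is least significant, giving 0x3DA3406D.
0x3DA3406D = 1034109037.

1034109037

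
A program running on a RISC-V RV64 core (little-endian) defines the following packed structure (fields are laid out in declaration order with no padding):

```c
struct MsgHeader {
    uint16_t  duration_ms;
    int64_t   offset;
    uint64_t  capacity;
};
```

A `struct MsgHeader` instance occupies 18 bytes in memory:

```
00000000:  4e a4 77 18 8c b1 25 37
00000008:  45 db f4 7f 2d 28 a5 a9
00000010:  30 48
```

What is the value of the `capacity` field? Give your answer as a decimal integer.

`capacity` follows `duration_ms` (2 B), `offset` (8 B), so it starts at offset 2 + 8 = 10 and occupies 8 bytes.
Bytes at offsets 10..17: F4 7F 2D 28 A5 A9 30 48.
Little-endian stores the least-significant byte at the lowest address.
Reassemble most-significant byte first: 48 30 A9 A5 28 2D 7F F4 → 0x4830A9A5282D7FF4.
0x4830A9A5282D7FF4 = 5201844096421691380.

5201844096421691380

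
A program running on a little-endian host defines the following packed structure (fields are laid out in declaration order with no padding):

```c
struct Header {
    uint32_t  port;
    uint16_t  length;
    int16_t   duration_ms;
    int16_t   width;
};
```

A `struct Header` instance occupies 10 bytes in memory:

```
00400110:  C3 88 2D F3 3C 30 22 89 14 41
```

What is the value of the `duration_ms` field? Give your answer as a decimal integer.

-30430

`duration_ms` follows `port` (4 B), `length` (2 B), so it starts at offset 4 + 2 = 6 and occupies 2 bytes.
Bytes at offsets 6..7: 22 89.
Little-endian stores the least-significant byte at the lowest address.
Reassemble most-significant byte first: 89 22 → 0x8922.
Top bit is set, so as a signed 16-bit value this is 0x8922 − 2^16 = -30430.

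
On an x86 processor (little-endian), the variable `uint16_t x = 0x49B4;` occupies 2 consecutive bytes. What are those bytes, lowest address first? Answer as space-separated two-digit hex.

B4 49

Split into bytes (most-significant first): 49 B4.
Little-endian stores the least-significant byte at the lowest address.
So at ascending addresses the bytes are B4 49.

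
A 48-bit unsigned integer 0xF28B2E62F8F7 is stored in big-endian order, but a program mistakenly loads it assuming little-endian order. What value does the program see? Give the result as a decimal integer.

Stored big-endian, the bytes at ascending addresses are F2 8B 2E 62 F8 F7.
Read back as little-endian, the first byte is least significant, giving 0xF7F8622E8BF2.
0xF7F8622E8BF2 = 272646171167730.

272646171167730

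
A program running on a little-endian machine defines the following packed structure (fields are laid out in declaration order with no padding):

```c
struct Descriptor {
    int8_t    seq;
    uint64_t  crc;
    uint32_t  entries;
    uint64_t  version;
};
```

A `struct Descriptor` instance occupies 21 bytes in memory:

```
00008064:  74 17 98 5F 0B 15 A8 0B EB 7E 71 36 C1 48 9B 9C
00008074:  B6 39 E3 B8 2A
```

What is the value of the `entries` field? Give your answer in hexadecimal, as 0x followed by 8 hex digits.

0xC136717E

`entries` follows `seq` (1 B), `crc` (8 B), so it starts at offset 1 + 8 = 9 and occupies 4 bytes.
Bytes at offsets 9..12: 7E 71 36 C1.
Little-endian: lowest address holds the least-significant byte.
Reassemble most-significant byte first: C1 36 71 7E → 0xC136717E.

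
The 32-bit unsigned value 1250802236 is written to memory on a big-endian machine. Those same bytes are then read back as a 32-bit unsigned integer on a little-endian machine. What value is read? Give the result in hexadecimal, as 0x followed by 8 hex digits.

1250802236 in 32-bit hexadecimal is 0x4A8DBA3C.
Stored big-endian, the bytes at ascending addresses are 4A 8D BA 3C.
Read back as little-endian, the first byte is least significant, giving 0x3CBA8D4A.

0x3CBA8D4A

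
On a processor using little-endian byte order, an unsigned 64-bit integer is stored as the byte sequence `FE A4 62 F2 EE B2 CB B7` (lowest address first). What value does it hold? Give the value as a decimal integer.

Little-endian stores the least-significant byte at the lowest address.
Reassemble most-significant byte first: B7 CB B2 EE F2 62 A4 FE → 0xB7CBB2EEF262A4FE.
0xB7CBB2EEF262A4FE = 13243875868551587070.

13243875868551587070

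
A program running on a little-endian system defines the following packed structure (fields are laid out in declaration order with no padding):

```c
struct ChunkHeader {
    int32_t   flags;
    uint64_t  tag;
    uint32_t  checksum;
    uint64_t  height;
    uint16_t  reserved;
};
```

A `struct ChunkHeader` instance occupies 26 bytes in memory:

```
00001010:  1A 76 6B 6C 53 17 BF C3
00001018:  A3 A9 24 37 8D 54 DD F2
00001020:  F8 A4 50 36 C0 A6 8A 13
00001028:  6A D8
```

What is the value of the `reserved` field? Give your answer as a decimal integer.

55402

`reserved` follows `flags` (4 B), `tag` (8 B), `checksum` (4 B), `height` (8 B), so it starts at offset 4 + 8 + 4 + 8 = 24 and occupies 2 bytes.
Bytes at offsets 24..25: 6A D8.
Little-endian stores the least-significant byte at the lowest address.
Reassemble most-significant byte first: D8 6A → 0xD86A.
0xD86A = 55402.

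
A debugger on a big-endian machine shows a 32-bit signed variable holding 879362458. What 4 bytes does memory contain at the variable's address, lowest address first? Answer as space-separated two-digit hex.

879362458 in hexadecimal, padded to 32 bits, is 0x346A019A.
Split into bytes (most-significant first): 34 6A 01 9A.
In big-endian order the high byte comes first in memory.
So the memory order matches the most-significant-first order: 34 6A 01 9A.

34 6A 01 9A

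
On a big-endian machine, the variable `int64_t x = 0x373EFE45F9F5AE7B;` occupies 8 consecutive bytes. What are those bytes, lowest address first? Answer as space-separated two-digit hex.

37 3E FE 45 F9 F5 AE 7B

Split into bytes (most-significant first): 37 3E FE 45 F9 F5 AE 7B.
Big-endian: lowest address holds the most-significant byte.
So the memory order matches the most-significant-first order: 37 3E FE 45 F9 F5 AE 7B.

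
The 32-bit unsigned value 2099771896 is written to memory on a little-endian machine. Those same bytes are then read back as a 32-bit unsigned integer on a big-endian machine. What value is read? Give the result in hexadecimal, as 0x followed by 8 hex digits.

2099771896 in 32-bit hexadecimal is 0x7D27F9F8.
Stored little-endian, the bytes at ascending addresses are F8 F9 27 7D.
Read back as big-endian, the last byte is least significant, giving 0xF8F9277D.

0xF8F9277D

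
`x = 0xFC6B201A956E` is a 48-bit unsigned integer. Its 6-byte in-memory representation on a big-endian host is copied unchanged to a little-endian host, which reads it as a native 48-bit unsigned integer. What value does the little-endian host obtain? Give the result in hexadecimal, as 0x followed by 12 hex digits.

0x6E951A206BFC

Stored big-endian, the bytes at ascending addresses are FC 6B 20 1A 95 6E.
Read back as little-endian, the first byte is least significant, giving 0x6E951A206BFC.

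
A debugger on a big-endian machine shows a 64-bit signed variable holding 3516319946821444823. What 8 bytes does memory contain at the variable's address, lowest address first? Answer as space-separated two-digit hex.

30 CC 7A 5C 82 E9 A4 D7

3516319946821444823 in hexadecimal, padded to 64 bits, is 0x30CC7A5C82E9A4D7.
Split into bytes (most-significant first): 30 CC 7A 5C 82 E9 A4 D7.
In big-endian order the high byte comes first in memory.
So the memory order matches the most-significant-first order: 30 CC 7A 5C 82 E9 A4 D7.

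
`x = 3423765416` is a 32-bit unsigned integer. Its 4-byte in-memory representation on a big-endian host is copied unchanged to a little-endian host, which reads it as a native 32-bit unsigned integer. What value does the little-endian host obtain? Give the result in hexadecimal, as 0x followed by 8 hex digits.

0xA88312CC

3423765416 in 32-bit hexadecimal is 0xCC1283A8.
Stored big-endian, the bytes at ascending addresses are CC 12 83 A8.
Read back as little-endian, the first byte is least significant, giving 0xA88312CC.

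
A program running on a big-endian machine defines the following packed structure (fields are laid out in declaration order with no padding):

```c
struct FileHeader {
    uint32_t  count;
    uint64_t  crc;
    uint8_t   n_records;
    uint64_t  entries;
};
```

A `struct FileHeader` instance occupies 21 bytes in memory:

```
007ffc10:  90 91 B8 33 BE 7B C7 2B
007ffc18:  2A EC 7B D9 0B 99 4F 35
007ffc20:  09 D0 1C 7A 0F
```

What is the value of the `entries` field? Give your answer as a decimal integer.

11047106727225621007

`entries` follows `count` (4 B), `crc` (8 B), `n_records` (1 B), so it starts at offset 4 + 8 + 1 = 13 and occupies 8 bytes.
Bytes at offsets 13..20: 99 4F 35 09 D0 1C 7A 0F.
Big-endian: lowest address holds the most-significant byte.
The bytes are already most-significant first: 0x994F3509D01C7A0F.
0x994F3509D01C7A0F = 11047106727225621007.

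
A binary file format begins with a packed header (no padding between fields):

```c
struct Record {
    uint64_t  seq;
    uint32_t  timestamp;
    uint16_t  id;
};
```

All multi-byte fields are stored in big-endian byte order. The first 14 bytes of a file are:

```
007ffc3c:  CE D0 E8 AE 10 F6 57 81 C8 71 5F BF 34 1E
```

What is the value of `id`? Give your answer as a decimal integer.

13342

`id` follows `seq` (8 B), `timestamp` (4 B), so it starts at offset 8 + 4 = 12 and occupies 2 bytes.
Bytes at offsets 12..13: 34 1E.
Big-endian stores the most-significant byte at the lowest address.
The bytes are already most-significant first: 0x341E.
0x341E = 13342.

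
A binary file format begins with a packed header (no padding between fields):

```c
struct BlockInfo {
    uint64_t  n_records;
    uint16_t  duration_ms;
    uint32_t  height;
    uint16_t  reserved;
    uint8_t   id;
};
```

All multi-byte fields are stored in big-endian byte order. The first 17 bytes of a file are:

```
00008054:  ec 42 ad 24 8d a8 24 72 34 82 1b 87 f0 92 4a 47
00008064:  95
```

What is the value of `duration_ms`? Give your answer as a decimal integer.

`duration_ms` follows `n_records` (8 bytes), so it starts at byte offset 8 and occupies 2 bytes.
Bytes at offsets 8..9: 34 82.
In big-endian order the high byte comes first in memory.
The bytes are already most-significant first: 0x3482.
0x3482 = 13442.

13442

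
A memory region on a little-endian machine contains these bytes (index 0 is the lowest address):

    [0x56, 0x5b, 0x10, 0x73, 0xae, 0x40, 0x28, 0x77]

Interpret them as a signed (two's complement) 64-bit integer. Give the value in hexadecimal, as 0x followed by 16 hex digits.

In little-endian order the low byte comes first in memory.
Reassemble most-significant byte first: 77 28 40 AE 73 10 5B 56 → 0x772840AE73105B56.

0x772840AE73105B56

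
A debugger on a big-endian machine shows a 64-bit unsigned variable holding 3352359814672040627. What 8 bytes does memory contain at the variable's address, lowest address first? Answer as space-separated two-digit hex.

3352359814672040627 in hexadecimal, padded to 64 bits, is 0x2E85F97D68D242B3.
Split into bytes (most-significant first): 2E 85 F9 7D 68 D2 42 B3.
Big-endian stores the most-significant byte at the lowest address.
So the memory order matches the most-significant-first order: 2E 85 F9 7D 68 D2 42 B3.

2E 85 F9 7D 68 D2 42 B3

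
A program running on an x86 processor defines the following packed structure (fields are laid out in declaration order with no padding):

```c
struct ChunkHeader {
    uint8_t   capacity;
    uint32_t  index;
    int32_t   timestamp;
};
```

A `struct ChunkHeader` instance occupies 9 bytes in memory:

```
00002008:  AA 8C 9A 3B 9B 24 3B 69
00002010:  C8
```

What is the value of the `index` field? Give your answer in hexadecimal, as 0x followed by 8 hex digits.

0x9B3B9A8C

`index` follows `capacity` (1 byte), so it starts at byte offset 1 and occupies 4 bytes.
Bytes at offsets 1..4: 8C 9A 3B 9B.
In little-endian order the low byte comes first in memory.
Reassemble most-significant byte first: 9B 3B 9A 8C → 0x9B3B9A8C.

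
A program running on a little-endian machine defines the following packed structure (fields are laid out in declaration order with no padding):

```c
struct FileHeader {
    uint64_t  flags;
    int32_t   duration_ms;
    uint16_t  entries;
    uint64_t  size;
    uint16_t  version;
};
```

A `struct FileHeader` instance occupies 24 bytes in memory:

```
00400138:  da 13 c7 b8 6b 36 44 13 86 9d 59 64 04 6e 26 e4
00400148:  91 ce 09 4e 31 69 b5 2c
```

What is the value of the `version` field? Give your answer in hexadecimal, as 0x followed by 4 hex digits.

0x2CB5

`version` follows `flags` (8 B), `duration_ms` (4 B), `entries` (2 B), `size` (8 B), so it starts at offset 8 + 4 + 2 + 8 = 22 and occupies 2 bytes.
Bytes at offsets 22..23: B5 2C.
Little-endian: lowest address holds the least-significant byte.
Reassemble most-significant byte first: 2C B5 → 0x2CB5.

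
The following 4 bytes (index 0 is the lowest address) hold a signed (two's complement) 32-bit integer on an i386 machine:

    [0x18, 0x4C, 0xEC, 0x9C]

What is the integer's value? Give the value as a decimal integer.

Little-endian: lowest address holds the least-significant byte.
Reassemble most-significant byte first: 9C EC 4C 18 → 0x9CEC4C18.
Top bit is set, so as a signed 32-bit value this is 0x9CEC4C18 − 2^32 = -1662235624.

-1662235624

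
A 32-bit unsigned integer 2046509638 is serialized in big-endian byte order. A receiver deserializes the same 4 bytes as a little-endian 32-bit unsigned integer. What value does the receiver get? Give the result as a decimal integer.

1178794873

2046509638 in 32-bit hexadecimal is 0x79FB4246.
Stored big-endian, the bytes at ascending addresses are 79 FB 42 46.
Read back as little-endian, the first byte is least significant, giving 0x4642FB79.
0x4642FB79 = 1178794873.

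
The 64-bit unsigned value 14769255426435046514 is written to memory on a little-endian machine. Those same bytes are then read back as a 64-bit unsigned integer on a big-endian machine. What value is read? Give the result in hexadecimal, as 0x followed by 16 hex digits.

0x72DCAB398FEFF6CC

14769255426435046514 in 64-bit hexadecimal is 0xCCF6EF8F39ABDC72.
Stored little-endian, the bytes at ascending addresses are 72 DC AB 39 8F EF F6 CC.
Read back as big-endian, the last byte is least significant, giving 0x72DCAB398FEFF6CC.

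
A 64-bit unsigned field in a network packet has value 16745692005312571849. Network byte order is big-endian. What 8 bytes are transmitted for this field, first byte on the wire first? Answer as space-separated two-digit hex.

16745692005312571849 in hexadecimal, padded to 64 bits, is 0xE864A62806C129C9.
Split into bytes (most-significant first): E8 64 A6 28 06 C1 29 C9.
Big-endian: lowest address holds the most-significant byte.
So the memory order matches the most-significant-first order: E8 64 A6 28 06 C1 29 C9.

E8 64 A6 28 06 C1 29 C9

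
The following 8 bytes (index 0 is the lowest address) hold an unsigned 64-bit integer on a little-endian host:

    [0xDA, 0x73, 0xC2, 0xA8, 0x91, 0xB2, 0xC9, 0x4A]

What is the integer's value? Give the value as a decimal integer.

Little-endian: lowest address holds the least-significant byte.
Reassemble most-significant byte first: 4A C9 B2 91 A8 C2 73 DA → 0x4AC9B291A8C273DA.
0x4AC9B291A8C273DA = 5389034767796827098.

5389034767796827098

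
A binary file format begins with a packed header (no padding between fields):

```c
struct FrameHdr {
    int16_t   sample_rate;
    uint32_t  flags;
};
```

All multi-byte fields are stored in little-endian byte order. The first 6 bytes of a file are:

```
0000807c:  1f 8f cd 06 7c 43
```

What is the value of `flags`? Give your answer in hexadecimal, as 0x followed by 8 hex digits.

`flags` follows `sample_rate` (2 bytes), so it starts at byte offset 2 and occupies 4 bytes.
Bytes at offsets 2..5: CD 06 7C 43.
Little-endian: lowest address holds the least-significant byte.
Reassemble most-significant byte first: 43 7C 06 CD → 0x437C06CD.

0x437C06CD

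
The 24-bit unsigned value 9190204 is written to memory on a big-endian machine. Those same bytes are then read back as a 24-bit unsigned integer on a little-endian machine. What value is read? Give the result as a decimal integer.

9190204 in 24-bit hexadecimal is 0x8C3B3C.
Stored big-endian, the bytes at ascending addresses are 8C 3B 3C.
Read back as little-endian, the first byte is least significant, giving 0x3C3B8C.
0x3C3B8C = 3947404.

3947404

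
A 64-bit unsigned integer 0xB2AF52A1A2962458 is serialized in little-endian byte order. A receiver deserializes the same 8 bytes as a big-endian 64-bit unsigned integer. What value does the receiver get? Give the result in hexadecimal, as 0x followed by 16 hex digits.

Stored little-endian, the bytes at ascending addresses are 58 24 96 A2 A1 52 AF B2.
Read back as big-endian, the last byte is least significant, giving 0x582496A2A152AFB2.

0x582496A2A152AFB2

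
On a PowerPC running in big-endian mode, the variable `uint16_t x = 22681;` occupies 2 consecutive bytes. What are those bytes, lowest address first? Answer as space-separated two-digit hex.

22681 in hexadecimal, padded to 16 bits, is 0x5899.
Split into bytes (most-significant first): 58 99.
Big-endian stores the most-significant byte at the lowest address.
So the memory order matches the most-significant-first order: 58 99.

58 99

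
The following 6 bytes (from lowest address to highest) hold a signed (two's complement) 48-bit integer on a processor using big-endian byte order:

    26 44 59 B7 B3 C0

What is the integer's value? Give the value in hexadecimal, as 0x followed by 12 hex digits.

Big-endian: lowest address holds the most-significant byte.
The bytes are already most-significant first: 0x264459B7B3C0.

0x264459B7B3C0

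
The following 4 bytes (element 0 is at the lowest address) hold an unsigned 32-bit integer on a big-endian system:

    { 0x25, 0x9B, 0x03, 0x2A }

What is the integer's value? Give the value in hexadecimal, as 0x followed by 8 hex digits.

0x259B032A

Big-endian: lowest address holds the most-significant byte.
The bytes are already most-significant first: 0x259B032A.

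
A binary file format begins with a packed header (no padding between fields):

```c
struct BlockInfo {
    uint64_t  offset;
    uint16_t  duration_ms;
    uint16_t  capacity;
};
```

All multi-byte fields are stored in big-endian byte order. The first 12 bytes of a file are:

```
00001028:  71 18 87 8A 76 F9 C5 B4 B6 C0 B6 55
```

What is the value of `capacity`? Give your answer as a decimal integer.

46677

`capacity` follows `offset` (8 B), `duration_ms` (2 B), so it starts at offset 8 + 2 = 10 and occupies 2 bytes.
Bytes at offsets 10..11: B6 55.
In big-endian order the high byte comes first in memory.
The bytes are already most-significant first: 0xB655.
0xB655 = 46677.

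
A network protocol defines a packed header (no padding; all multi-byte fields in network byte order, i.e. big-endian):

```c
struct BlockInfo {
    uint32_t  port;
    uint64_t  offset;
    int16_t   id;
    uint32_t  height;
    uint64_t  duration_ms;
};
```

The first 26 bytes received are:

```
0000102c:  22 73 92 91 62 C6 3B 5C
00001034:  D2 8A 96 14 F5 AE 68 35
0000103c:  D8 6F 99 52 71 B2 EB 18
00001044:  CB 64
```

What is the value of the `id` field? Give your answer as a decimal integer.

-2642

`id` follows `port` (4 B), `offset` (8 B), so it starts at offset 4 + 8 = 12 and occupies 2 bytes.
Bytes at offsets 12..13: F5 AE.
In big-endian order the high byte comes first in memory.
The bytes are already most-significant first: 0xF5AE.
Top bit is set, so as a signed 16-bit value this is 0xF5AE − 2^16 = -2642.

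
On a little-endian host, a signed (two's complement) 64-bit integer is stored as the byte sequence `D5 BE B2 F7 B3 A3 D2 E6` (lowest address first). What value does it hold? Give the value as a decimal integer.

-1814207706526728491

Little-endian: lowest address holds the least-significant byte.
Reassemble most-significant byte first: E6 D2 A3 B3 F7 B2 BE D5 → 0xE6D2A3B3F7B2BED5.
Top bit is set, so as a signed 64-bit value this is 0xE6D2A3B3F7B2BED5 − 2^64 = -1814207706526728491.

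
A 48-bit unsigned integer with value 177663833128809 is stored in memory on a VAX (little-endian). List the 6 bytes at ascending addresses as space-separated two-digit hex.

69 BF A9 95 95 A1

177663833128809 in hexadecimal, padded to 48 bits, is 0xA19595A9BF69.
Split into bytes (most-significant first): A1 95 95 A9 BF 69.
In little-endian order the low byte comes first in memory.
So at ascending addresses the bytes are 69 BF A9 95 95 A1.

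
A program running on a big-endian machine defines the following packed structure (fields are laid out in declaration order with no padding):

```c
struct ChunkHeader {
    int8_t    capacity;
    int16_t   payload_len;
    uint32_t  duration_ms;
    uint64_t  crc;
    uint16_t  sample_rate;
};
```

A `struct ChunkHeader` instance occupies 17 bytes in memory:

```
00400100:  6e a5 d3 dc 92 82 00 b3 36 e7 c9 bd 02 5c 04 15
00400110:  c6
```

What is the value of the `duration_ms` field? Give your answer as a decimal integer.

3700589056

`duration_ms` follows `capacity` (1 B), `payload_len` (2 B), so it starts at offset 1 + 2 = 3 and occupies 4 bytes.
Bytes at offsets 3..6: DC 92 82 00.
Big-endian: lowest address holds the most-significant byte.
The bytes are already most-significant first: 0xDC928200.
0xDC928200 = 3700589056.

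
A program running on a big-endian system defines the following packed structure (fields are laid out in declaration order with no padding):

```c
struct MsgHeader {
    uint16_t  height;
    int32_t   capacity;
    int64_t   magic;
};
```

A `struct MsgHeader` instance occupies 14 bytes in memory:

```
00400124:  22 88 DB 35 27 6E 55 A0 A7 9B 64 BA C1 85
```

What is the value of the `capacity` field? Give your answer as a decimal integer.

-617273490

`capacity` follows `height` (2 bytes), so it starts at byte offset 2 and occupies 4 bytes.
Bytes at offsets 2..5: DB 35 27 6E.
In big-endian order the high byte comes first in memory.
The bytes are already most-significant first: 0xDB35276E.
Top bit is set, so as a signed 32-bit value this is 0xDB35276E − 2^32 = -617273490.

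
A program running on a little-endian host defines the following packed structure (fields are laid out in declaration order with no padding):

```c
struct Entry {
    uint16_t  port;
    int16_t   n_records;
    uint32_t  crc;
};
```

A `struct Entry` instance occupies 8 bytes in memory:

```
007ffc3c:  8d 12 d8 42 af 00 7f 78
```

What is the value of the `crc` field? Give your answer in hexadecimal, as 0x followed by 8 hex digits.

`crc` follows `port` (2 B), `n_records` (2 B), so it starts at offset 2 + 2 = 4 and occupies 4 bytes.
Bytes at offsets 4..7: AF 00 7F 78.
In little-endian order the low byte comes first in memory.
Reassemble most-significant byte first: 78 7F 00 AF → 0x787F00AF.

0x787F00AF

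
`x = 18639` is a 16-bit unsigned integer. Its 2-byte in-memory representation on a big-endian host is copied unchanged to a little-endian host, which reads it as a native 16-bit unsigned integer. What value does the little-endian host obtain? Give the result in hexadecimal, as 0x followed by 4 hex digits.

18639 in 16-bit hexadecimal is 0x48CF.
Stored big-endian, the bytes at ascending addresses are 48 CF.
Read back as little-endian, the first byte is least significant, giving 0xCF48.

0xCF48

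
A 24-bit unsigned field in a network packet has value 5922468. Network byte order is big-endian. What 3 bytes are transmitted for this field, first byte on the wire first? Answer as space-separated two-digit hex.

5922468 in hexadecimal, padded to 24 bits, is 0x5A5EA4.
Split into bytes (most-significant first): 5A 5E A4.
Big-endian: lowest address holds the most-significant byte.
So the memory order matches the most-significant-first order: 5A 5E A4.

5A 5E A4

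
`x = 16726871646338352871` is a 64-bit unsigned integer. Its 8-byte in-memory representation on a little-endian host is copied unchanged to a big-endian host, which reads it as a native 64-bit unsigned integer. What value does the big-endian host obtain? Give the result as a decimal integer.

16647148907520401896

16726871646338352871 in 64-bit hexadecimal is 0xE821C923BB8D06E7.
Stored little-endian, the bytes at ascending addresses are E7 06 8D BB 23 C9 21 E8.
Read back as big-endian, the last byte is least significant, giving 0xE7068DBB23C921E8.
0xE7068DBB23C921E8 = 16647148907520401896.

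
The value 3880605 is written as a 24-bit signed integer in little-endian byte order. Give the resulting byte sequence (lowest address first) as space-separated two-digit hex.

9D 36 3B

3880605 in hexadecimal, padded to 24 bits, is 0x3B369D.
Split into bytes (most-significant first): 3B 36 9D.
Little-endian: lowest address holds the least-significant byte.
So at ascending addresses the bytes are 9D 36 3B.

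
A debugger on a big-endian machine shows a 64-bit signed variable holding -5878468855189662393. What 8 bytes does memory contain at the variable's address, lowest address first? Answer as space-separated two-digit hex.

Two's complement of -5878468855189662393 in 64 bits: 5878468855189662393 = 0x5194844740C6EAB9; invert → 0xAE6B7BB8BF391546; add 1 → 0xAE6B7BB8BF391547.
Split into bytes (most-significant first): AE 6B 7B B8 BF 39 15 47.
Big-endian stores the most-significant byte at the lowest address.
So the memory order matches the most-significant-first order: AE 6B 7B B8 BF 39 15 47.

AE 6B 7B B8 BF 39 15 47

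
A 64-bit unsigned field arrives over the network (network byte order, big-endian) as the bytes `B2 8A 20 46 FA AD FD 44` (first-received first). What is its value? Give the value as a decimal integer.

Big-endian: lowest address holds the most-significant byte.
The bytes are already most-significant first: 0xB28A2046FAADFD44.
0xB28A2046FAADFD44 = 12865130774762749252.

12865130774762749252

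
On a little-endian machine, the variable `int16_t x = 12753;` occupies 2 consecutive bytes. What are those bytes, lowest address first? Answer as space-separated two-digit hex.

D1 31

12753 in hexadecimal, padded to 16 bits, is 0x31D1.
Split into bytes (most-significant first): 31 D1.
In little-endian order the low byte comes first in memory.
So at ascending addresses the bytes are D1 31.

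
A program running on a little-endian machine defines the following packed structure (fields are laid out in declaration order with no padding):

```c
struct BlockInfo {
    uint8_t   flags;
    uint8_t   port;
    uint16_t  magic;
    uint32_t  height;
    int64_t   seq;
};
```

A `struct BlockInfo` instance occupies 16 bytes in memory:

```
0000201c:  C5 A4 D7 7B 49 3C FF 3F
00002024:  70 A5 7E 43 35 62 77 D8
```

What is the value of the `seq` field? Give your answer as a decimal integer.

`seq` follows `flags` (1 B), `port` (1 B), `magic` (2 B), `height` (4 B), so it starts at offset 1 + 1 + 2 + 4 = 8 and occupies 8 bytes.
Bytes at offsets 8..15: 70 A5 7E 43 35 62 77 D8.
Little-endian: lowest address holds the least-significant byte.
Reassemble most-significant byte first: D8 77 62 35 43 7E A5 70 → 0xD8776235437EA570.
Top bit is set, so as a signed 64-bit value this is 0xD8776235437EA570 − 2^64 = -2848700258383387280.

-2848700258383387280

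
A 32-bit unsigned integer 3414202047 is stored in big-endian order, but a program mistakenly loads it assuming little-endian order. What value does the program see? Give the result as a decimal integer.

3214311627

3414202047 in 32-bit hexadecimal is 0xCB8096BF.
Stored big-endian, the bytes at ascending addresses are CB 80 96 BF.
Read back as little-endian, the first byte is least significant, giving 0xBF9680CB.
0xBF9680CB = 3214311627.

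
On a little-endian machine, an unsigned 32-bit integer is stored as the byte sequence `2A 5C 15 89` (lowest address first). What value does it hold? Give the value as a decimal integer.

2299878442

Little-endian stores the least-significant byte at the lowest address.
Reassemble most-significant byte first: 89 15 5C 2A → 0x89155C2A.
0x89155C2A = 2299878442.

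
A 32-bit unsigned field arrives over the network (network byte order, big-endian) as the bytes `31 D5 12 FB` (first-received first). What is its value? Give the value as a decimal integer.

836047611

Big-endian: lowest address holds the most-significant byte.
The bytes are already most-significant first: 0x31D512FB.
0x31D512FB = 836047611.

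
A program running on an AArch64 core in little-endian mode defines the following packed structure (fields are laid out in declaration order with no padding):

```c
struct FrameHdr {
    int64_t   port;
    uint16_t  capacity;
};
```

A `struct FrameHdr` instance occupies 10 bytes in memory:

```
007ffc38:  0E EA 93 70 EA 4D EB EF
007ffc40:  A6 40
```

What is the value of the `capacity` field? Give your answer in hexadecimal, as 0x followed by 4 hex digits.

`capacity` follows `port` (8 bytes), so it starts at byte offset 8 and occupies 2 bytes.
Bytes at offsets 8..9: A6 40.
Little-endian stores the least-significant byte at the lowest address.
Reassemble most-significant byte first: 40 A6 → 0x40A6.

0x40A6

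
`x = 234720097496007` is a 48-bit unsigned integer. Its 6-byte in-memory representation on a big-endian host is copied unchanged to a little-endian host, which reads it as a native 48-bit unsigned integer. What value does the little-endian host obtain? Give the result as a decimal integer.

234720097496007 in 48-bit hexadecimal is 0xD57A08086BC7.
Stored big-endian, the bytes at ascending addresses are D5 7A 08 08 6B C7.
Read back as little-endian, the first byte is least significant, giving 0xC76B08087AD5.
0xC76B08087AD5 = 219262510201557.

219262510201557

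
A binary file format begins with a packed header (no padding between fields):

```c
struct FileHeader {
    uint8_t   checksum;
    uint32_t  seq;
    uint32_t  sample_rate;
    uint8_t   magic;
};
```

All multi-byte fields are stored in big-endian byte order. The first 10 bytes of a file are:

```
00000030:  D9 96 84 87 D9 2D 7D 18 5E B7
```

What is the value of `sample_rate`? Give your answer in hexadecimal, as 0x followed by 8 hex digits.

0x2D7D185E

`sample_rate` follows `checksum` (1 B), `seq` (4 B), so it starts at offset 1 + 4 = 5 and occupies 4 bytes.
Bytes at offsets 5..8: 2D 7D 18 5E.
Big-endian: lowest address holds the most-significant byte.
The bytes are already most-significant first: 0x2D7D185E.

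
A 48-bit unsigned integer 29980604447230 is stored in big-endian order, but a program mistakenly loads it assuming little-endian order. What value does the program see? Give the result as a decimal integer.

29980604447230 in 48-bit hexadecimal is 0x1B44674739FE.
Stored big-endian, the bytes at ascending addresses are 1B 44 67 47 39 FE.
Read back as little-endian, the first byte is least significant, giving 0xFE394767441B.
0xFE394767441B = 279521964540955.

279521964540955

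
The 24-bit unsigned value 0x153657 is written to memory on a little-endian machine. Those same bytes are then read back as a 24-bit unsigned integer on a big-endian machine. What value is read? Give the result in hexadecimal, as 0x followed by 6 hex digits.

Stored little-endian, the bytes at ascending addresses are 57 36 15.
Read back as big-endian, the last byte is least significant, giving 0x573615.

0x573615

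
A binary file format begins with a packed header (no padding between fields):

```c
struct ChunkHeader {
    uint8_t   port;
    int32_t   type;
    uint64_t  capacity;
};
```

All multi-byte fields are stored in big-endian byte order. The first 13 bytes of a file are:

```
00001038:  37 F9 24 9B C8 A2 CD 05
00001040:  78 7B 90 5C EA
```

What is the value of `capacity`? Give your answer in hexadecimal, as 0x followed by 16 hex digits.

0xA2CD05787B905CEA

`capacity` follows `port` (1 B), `type` (4 B), so it starts at offset 1 + 4 = 5 and occupies 8 bytes.
Bytes at offsets 5..12: A2 CD 05 78 7B 90 5C EA.
Big-endian: lowest address holds the most-significant byte.
The bytes are already most-significant first: 0xA2CD05787B905CEA.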